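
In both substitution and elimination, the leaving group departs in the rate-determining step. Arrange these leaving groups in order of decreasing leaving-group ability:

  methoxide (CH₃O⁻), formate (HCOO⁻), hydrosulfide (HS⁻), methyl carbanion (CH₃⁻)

formate (HCOO⁻) > hydrosulfide (HS⁻) > methoxide (CH₃O⁻) > methyl carbanion (CH₃⁻)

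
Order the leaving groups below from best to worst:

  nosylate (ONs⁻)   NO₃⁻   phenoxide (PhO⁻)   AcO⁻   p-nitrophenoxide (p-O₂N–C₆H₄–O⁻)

nosylate (ONs⁻): pKₐ(p-O₂NC₆H₄SO₃H) ≈ -3.5 — p-nitro group further stabilises the sulfonate
NO₃⁻: pKₐ(HNO₃) ≈ -1.3
AcO⁻: pKₐ(CH₃COOH) ≈ 4.8 — resonance-stabilised but still a weak base
p-nitrophenoxide (p-O₂N–C₆H₄–O⁻): pKₐ(p-nitrophenol) ≈ 7.2 — nitro group delocalises the charge; the classic chromogenic LG
phenoxide (PhO⁻): pKₐ(C₆H₅OH (phenol)) ≈ 10 — resonance into the ring helps, but still a poor LG

nosylate (ONs⁻) > NO₃⁻ > AcO⁻ > p-nitrophenoxide (p-O₂N–C₆H₄–O⁻) > phenoxide (PhO⁻)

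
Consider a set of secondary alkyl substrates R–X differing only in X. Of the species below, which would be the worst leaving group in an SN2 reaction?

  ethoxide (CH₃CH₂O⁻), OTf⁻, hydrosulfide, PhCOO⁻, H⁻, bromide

OTf⁻: pKₐ(CF₃SO₃H (triflic acid)) ≈ -14
bromide: pKₐ(HBr) ≈ -9
PhCOO⁻: pKₐ(C₆H₅COOH) ≈ 4.2
hydrosulfide: pKₐ(H₂S) ≈ 7
ethoxide (CH₃CH₂O⁻): pKₐ(CH₃CH₂OH) ≈ 16
H⁻: pKₐ(H₂) ≈ 36

H⁻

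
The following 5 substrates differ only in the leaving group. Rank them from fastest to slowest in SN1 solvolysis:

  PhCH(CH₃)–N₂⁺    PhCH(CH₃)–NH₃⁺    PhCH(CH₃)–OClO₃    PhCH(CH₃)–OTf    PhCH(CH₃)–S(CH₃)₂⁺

PhCH(CH₃)–N₂⁺ > PhCH(CH₃)–OTf > PhCH(CH₃)–OClO₃ > PhCH(CH₃)–S(CH₃)₂⁺ > PhCH(CH₃)–NH₃⁺

Identical carbon frameworks mean the comparison reduces to leaving-group quality.
Leaving-group ability tracks the stability of the departed species; conjugate-acid pKₐ is the usual yardstick (lower pKₐ → better LG).
PhCH(CH₃)–N₂⁺ loses N₂: no meaningful conjugate acid; N₂ departs as an exceptionally stable neutral molecule
PhCH(CH₃)–OTf loses OTf⁻: pKₐ(CF₃SO₃H (triflic acid)) ≈ -14
PhCH(CH₃)–OClO₃ loses ClO₄⁻: pKₐ(HClO₄) ≈ -10
PhCH(CH₃)–S(CH₃)₂⁺ loses SR'₂: pKₐ(R'₂SH⁺) ≈ -7
PhCH(CH₃)–NH₃⁺ loses NH₃: pKₐ(NH₄⁺) ≈ 9.2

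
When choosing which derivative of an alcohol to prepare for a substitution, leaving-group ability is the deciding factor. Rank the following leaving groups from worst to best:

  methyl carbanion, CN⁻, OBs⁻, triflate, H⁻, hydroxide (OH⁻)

methyl carbanion < H⁻ < hydroxide (OH⁻) < CN⁻ < OBs⁻ < triflate

triflate: pKₐ(CF₃SO₃H (triflic acid)) ≈ -14 — charge spread over three oxygens and a CF₃ group; the premier leaving group in synthesis
OBs⁻: pKₐ(p-BrC₆H₄SO₃H) ≈ -2.8 — arenesulfonate with a p-bromo substituent
CN⁻: pKₐ(HCN) ≈ 9.2
hydroxide (OH⁻): pKₐ(H₂O) ≈ 15.7
H⁻: pKₐ(H₂) ≈ 36 — extremely strong base; leaves only in special hydride-transfer contexts
methyl carbanion: pKₐ(CH₄) ≈ 48 — unstabilised carbanion; the worst conceivable leaving group
Listed from poorest to best leaving group as asked.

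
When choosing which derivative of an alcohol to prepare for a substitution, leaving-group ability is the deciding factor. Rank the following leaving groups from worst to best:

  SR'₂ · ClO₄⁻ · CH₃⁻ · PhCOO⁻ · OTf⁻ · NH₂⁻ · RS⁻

CH₃⁻ < NH₂⁻ < RS⁻ < PhCOO⁻ < SR'₂ < ClO₄⁻ < OTf⁻

OTf⁻: pKₐ(CF₃SO₃H (triflic acid)) ≈ -14
ClO₄⁻: pKₐ(HClO₄) ≈ -10 — extremely weak base; rarely used for safety reasons
SR'₂: pKₐ(R'₂SH⁺) ≈ -7 — neutral; leaves from a sulfonium salt (R–SR'₂⁺)
PhCOO⁻: pKₐ(C₆H₅COOH) ≈ 4.2
RS⁻: pKₐ(RSH (a thiol)) ≈ 10.5
NH₂⁻: pKₐ(NH₃) ≈ 38 — extremely strong base; never a leaving group
CH₃⁻: pKₐ(CH₄) ≈ 48 — unstabilised carbanion; the worst conceivable leaving group
The question asks for worst first, so the sequence is read in increasing leaving-group ability.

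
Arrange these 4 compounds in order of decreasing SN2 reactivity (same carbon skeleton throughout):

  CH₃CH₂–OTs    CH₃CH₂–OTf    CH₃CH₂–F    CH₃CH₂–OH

With the same alkyl group throughout, only the leaving group differentiates the rates.
Rank by basicity of the departing species: weakest base leaves most easily.
CH₃CH₂–OTf loses OTf⁻: pKₐ(CF₃SO₃H (triflic acid)) ≈ -14
CH₃CH₂–OTs loses OTs⁻: pKₐ(p-CH₃C₆H₄SO₃H (TsOH)) ≈ -2.8
CH₃CH₂–F loses F⁻: pKₐ(HF) ≈ 3.2
CH₃CH₂–OH loses OH⁻: pKₐ(H₂O) ≈ 15.7

CH₃CH₂–OTf > CH₃CH₂–OTs > CH₃CH₂–F > CH₃CH₂–OH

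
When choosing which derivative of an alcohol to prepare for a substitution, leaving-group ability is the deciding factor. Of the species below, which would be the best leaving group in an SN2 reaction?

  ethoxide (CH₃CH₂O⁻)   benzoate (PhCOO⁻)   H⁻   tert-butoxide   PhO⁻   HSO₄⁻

HSO₄⁻: pKₐ(H₂SO₄) ≈ -3
benzoate (PhCOO⁻): pKₐ(C₆H₅COOH) ≈ 4.2
PhO⁻: pKₐ(C₆H₅OH (phenol)) ≈ 10
ethoxide (CH₃CH₂O⁻): pKₐ(CH₃CH₂OH) ≈ 16
tert-butoxide: pKₐ(t-BuOH) ≈ 18
H⁻: pKₐ(H₂) ≈ 36

HSO₄⁻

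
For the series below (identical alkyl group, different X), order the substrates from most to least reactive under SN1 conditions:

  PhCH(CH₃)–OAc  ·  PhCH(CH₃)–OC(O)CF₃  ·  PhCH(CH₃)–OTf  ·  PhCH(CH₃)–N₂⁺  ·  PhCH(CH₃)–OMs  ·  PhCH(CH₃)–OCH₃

Same R in every case — rank the leaving groups.
Rank by basicity of the departing species: weakest base leaves most easily.
PhCH(CH₃)–N₂⁺ loses N₂: no meaningful conjugate acid; N₂ departs as an exceptionally stable neutral molecule
PhCH(CH₃)–OTf loses OTf⁻: pKₐ(CF₃SO₃H (triflic acid)) ≈ -14
PhCH(CH₃)–OMs loses OMs⁻: pKₐ(CH₃SO₃H (MsOH)) ≈ -1.9
PhCH(CH₃)–OC(O)CF₃ loses CF₃COO⁻: pKₐ(CF₃COOH) ≈ 0.2
PhCH(CH₃)–OAc loses AcO⁻: pKₐ(CH₃COOH) ≈ 4.8
PhCH(CH₃)–OCH₃ loses CH₃O⁻: pKₐ(CH₃OH) ≈ 15.5

PhCH(CH₃)–N₂⁺ > PhCH(CH₃)–OTf > PhCH(CH₃)–OMs > PhCH(CH₃)–OC(O)CF₃ > PhCH(CH₃)–OAc > PhCH(CH₃)–OCH₃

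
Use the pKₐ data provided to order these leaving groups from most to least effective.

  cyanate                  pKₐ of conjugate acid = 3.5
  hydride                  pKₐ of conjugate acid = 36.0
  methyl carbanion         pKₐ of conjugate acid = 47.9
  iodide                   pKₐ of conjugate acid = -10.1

Lower conjugate-acid pKₐ ⇒ weaker base ⇒ better leaving group.
Sorting by the given values: iodide (-10.1), cyanate (3.5), hydride (36.0), methyl carbanion (47.9).

iodide > cyanate > hydride > methyl carbanion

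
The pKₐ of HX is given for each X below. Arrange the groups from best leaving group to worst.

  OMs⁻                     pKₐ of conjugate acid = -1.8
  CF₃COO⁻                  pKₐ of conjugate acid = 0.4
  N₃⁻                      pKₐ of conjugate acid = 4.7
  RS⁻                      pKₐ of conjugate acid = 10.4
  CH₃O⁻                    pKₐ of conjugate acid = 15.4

Lower conjugate-acid pKₐ ⇒ weaker base ⇒ better leaving group.
Sorting by the given values: OMs⁻ (-1.8), CF₃COO⁻ (0.4), N₃⁻ (4.7), RS⁻ (10.4), CH₃O⁻ (15.4).

OMs⁻ > CF₃COO⁻ > N₃⁻ > RS⁻ > CH₃O⁻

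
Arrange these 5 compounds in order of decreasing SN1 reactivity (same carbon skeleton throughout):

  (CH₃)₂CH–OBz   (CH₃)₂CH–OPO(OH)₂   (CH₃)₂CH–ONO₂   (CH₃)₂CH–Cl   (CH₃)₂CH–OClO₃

(CH₃)₂CH–OClO₃ > (CH₃)₂CH–Cl > (CH₃)₂CH–ONO₂ > (CH₃)₂CH–OPO(OH)₂ > (CH₃)₂CH–OBz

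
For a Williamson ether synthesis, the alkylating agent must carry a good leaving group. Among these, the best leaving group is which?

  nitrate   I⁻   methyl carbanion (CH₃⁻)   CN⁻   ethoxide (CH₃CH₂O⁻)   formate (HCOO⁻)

Leaving-group ability tracks the stability of the departed species; conjugate-acid pKₐ is the usual yardstick (lower pKₐ → better LG).
I⁻: pKₐ(HI) ≈ -10
nitrate: pKₐ(HNO₃) ≈ -1.3
formate (HCOO⁻): pKₐ(HCOOH) ≈ 3.8
CN⁻: pKₐ(HCN) ≈ 9.2
ethoxide (CH₃CH₂O⁻): pKₐ(CH₃CH₂OH) ≈ 16
methyl carbanion (CH₃⁻): pKₐ(CH₄) ≈ 48

I⁻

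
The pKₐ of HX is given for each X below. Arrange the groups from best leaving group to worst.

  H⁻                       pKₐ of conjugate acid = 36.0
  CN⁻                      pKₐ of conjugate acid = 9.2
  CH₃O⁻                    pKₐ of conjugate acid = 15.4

CN⁻ > CH₃O⁻ > H⁻

Lower conjugate-acid pKₐ ⇒ weaker base ⇒ better leaving group.
Sorting by the given values: CN⁻ (9.2), CH₃O⁻ (15.4), H⁻ (36.0).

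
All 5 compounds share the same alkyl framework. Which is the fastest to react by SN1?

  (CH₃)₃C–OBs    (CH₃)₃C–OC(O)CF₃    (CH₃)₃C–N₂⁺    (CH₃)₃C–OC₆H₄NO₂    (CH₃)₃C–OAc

(CH₃)₃C–N₂⁺

With the same alkyl group throughout, only the leaving group differentiates the rates.
Rank by basicity of the departing species: weakest base leaves most easily.
(CH₃)₃C–N₂⁺ loses N₂: no meaningful conjugate acid; N₂ departs as an exceptionally stable neutral molecule
(CH₃)₃C–OBs loses OBs⁻: pKₐ(p-BrC₆H₄SO₃H) ≈ -2.8
(CH₃)₃C–OC(O)CF₃ loses CF₃COO⁻: pKₐ(CF₃COOH) ≈ 0.2
(CH₃)₃C–OAc loses AcO⁻: pKₐ(CH₃COOH) ≈ 4.8
(CH₃)₃C–OC₆H₄NO₂ loses p-O₂N–C₆H₄–O⁻: pKₐ(p-nitrophenol) ≈ 7.2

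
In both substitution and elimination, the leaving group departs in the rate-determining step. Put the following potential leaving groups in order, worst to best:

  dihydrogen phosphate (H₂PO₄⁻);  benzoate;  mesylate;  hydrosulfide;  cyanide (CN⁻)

cyanide (CN⁻) < hydrosulfide < benzoate < dihydrogen phosphate (H₂PO₄⁻) < mesylate

Rank by basicity of the departing species: weakest base leaves most easily.
mesylate: pKₐ(CH₃SO₃H (MsOH)) ≈ -1.9
dihydrogen phosphate (H₂PO₄⁻): pKₐ(H₃PO₄) ≈ 2.1
benzoate: pKₐ(C₆H₅COOH) ≈ 4.2
hydrosulfide: pKₐ(H₂S) ≈ 7 — larger and more polarisable than the oxygen analogue
cyanide (CN⁻): pKₐ(HCN) ≈ 9.2 — sp carbon stabilises the charge somewhat, but still a poor LG
The question asks for worst first, so the sequence is read in increasing leaving-group ability.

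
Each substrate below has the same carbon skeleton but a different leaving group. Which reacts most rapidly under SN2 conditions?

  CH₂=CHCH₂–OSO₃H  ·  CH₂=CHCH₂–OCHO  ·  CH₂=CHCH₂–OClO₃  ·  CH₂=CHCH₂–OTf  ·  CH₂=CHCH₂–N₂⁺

CH₂=CHCH₂–N₂⁺

Identical carbon frameworks mean the comparison reduces to leaving-group quality.
A good leaving group is a weak base: the lower the pKₐ of its conjugate acid, the more readily it departs.
CH₂=CHCH₂–N₂⁺ loses N₂: no meaningful conjugate acid; N₂ departs as an exceptionally stable neutral molecule
CH₂=CHCH₂–OTf loses OTf⁻: pKₐ(CF₃SO₃H (triflic acid)) ≈ -14
CH₂=CHCH₂–OClO₃ loses ClO₄⁻: pKₐ(HClO₄) ≈ -10
CH₂=CHCH₂–OSO₃H loses HSO₄⁻: pKₐ(H₂SO₄) ≈ -3
CH₂=CHCH₂–OCHO loses HCOO⁻: pKₐ(HCOOH) ≈ 3.8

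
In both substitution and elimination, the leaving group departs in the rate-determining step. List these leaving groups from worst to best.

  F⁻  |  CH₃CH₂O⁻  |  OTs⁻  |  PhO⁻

CH₃CH₂O⁻ < PhO⁻ < F⁻ < OTs⁻

A good leaving group is a weak base: the lower the pKₐ of its conjugate acid, the more readily it departs.
OTs⁻: pKₐ(p-CH₃C₆H₄SO₃H (TsOH)) ≈ -2.8
F⁻: pKₐ(HF) ≈ 3.2 — small and strongly basic; the poor halide leaving group
PhO⁻: pKₐ(C₆H₅OH (phenol)) ≈ 10 — resonance into the ring helps, but still a poor LG
CH₃CH₂O⁻: pKₐ(CH₃CH₂OH) ≈ 16 — strong base; alkoxides do not leave unassisted
Listed from poorest to best leaving group as asked.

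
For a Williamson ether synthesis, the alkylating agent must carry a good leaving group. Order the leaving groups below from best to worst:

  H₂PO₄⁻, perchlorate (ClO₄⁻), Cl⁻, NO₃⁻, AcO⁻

perchlorate (ClO₄⁻) > Cl⁻ > NO₃⁻ > H₂PO₄⁻ > AcO⁻

A good leaving group is a weak base: the lower the pKₐ of its conjugate acid, the more readily it departs.
perchlorate (ClO₄⁻): pKₐ(HClO₄) ≈ -10
Cl⁻: pKₐ(HCl) ≈ -7
NO₃⁻: pKₐ(HNO₃) ≈ -1.3
H₂PO₄⁻: pKₐ(H₃PO₄) ≈ 2.1
AcO⁻: pKₐ(CH₃COOH) ≈ 4.8 — resonance-stabilised but still a weak base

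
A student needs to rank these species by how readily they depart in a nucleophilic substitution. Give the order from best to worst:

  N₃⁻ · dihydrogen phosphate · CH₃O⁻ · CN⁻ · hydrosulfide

dihydrogen phosphate > N₃⁻ > hydrosulfide > CN⁻ > CH₃O⁻

A good leaving group is a weak base: the lower the pKₐ of its conjugate acid, the more readily it departs.
dihydrogen phosphate: pKₐ(H₃PO₄) ≈ 2.1
N₃⁻: pKₐ(HN₃) ≈ 4.7
hydrosulfide: pKₐ(H₂S) ≈ 7
CN⁻: pKₐ(HCN) ≈ 9.2
CH₃O⁻: pKₐ(CH₃OH) ≈ 15.5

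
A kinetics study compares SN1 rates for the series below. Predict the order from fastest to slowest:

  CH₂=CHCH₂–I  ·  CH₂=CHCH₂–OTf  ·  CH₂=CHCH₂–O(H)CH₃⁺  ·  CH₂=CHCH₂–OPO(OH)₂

CH₂=CHCH₂–OTf > CH₂=CHCH₂–I > CH₂=CHCH₂–O(H)CH₃⁺ > CH₂=CHCH₂–OPO(OH)₂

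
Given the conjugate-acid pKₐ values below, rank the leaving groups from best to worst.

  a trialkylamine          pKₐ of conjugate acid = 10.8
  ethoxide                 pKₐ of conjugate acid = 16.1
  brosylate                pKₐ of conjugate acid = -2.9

brosylate > a trialkylamine > ethoxide

Lower conjugate-acid pKₐ ⇒ weaker base ⇒ better leaving group.
Sorting by the given values: brosylate (-2.9), a trialkylamine (10.8), ethoxide (16.1).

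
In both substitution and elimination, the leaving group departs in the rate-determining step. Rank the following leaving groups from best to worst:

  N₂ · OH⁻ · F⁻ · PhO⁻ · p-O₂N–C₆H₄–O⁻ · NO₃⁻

N₂: no meaningful conjugate acid; N₂ departs as an exceptionally stable neutral molecule
NO₃⁻: pKₐ(HNO₃) ≈ -1.3
F⁻: pKₐ(HF) ≈ 3.2 — small and strongly basic; the poor halide leaving group
p-O₂N–C₆H₄–O⁻: pKₐ(p-nitrophenol) ≈ 7.2 — nitro group delocalises the charge; the classic chromogenic LG
PhO⁻: pKₐ(C₆H₅OH (phenol)) ≈ 10
OH⁻: pKₐ(H₂O) ≈ 15.7 — strong base; essentially never leaves without prior activation

N₂ > NO₃⁻ > F⁻ > p-O₂N–C₆H₄–O⁻ > PhO⁻ > OH⁻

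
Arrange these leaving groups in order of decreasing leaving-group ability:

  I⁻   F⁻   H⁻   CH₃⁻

I⁻ > F⁻ > H⁻ > CH₃⁻

Rank by basicity of the departing species: weakest base leaves most easily.
I⁻: pKₐ(HI) ≈ -10
F⁻: pKₐ(HF) ≈ 3.2
H⁻: pKₐ(H₂) ≈ 36 — extremely strong base; leaves only in special hydride-transfer contexts
CH₃⁻: pKₐ(CH₄) ≈ 48 — unstabilised carbanion; the worst conceivable leaving group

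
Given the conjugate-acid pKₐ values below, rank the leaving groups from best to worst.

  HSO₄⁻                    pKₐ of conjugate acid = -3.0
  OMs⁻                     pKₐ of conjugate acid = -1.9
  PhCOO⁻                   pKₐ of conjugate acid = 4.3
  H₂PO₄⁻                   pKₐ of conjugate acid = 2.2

HSO₄⁻ > OMs⁻ > H₂PO₄⁻ > PhCOO⁻

Lower conjugate-acid pKₐ ⇒ weaker base ⇒ better leaving group.
Sorting by the given values: HSO₄⁻ (-3.0), OMs⁻ (-1.9), H₂PO₄⁻ (2.2), PhCOO⁻ (4.3).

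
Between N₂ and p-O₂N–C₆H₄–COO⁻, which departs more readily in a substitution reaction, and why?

N₂ is the better leaving group.
N₂ is the ultimate leaving group — it departs as an exceptionally stable neutral molecule, whereas p-O₂N–C₆H₄–COO⁻ (pKₐ(p-nitrobenzoic acid) ≈ 3.4) is far more basic.

N₂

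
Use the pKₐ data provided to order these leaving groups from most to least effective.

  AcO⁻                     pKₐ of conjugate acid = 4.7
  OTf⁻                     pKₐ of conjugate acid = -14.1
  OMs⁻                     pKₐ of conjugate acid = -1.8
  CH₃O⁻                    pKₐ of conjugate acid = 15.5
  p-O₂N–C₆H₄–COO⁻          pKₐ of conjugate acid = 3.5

Lower conjugate-acid pKₐ ⇒ weaker base ⇒ better leaving group.
Sorting by the given values: OTf⁻ (-14.1), OMs⁻ (-1.8), p-O₂N–C₆H₄–COO⁻ (3.5), AcO⁻ (4.7), CH₃O⁻ (15.5).

OTf⁻ > OMs⁻ > p-O₂N–C₆H₄–COO⁻ > AcO⁻ > CH₃O⁻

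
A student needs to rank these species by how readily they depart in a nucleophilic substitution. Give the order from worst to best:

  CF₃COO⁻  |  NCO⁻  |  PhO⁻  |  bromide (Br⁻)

bromide (Br⁻): pKₐ(HBr) ≈ -9
CF₃COO⁻: pKₐ(CF₃COOH) ≈ 0.2
NCO⁻: pKₐ(HOCN) ≈ 3.5
PhO⁻: pKₐ(C₆H₅OH (phenol)) ≈ 10
Reversing gives the worst-to-best order requested.

PhO⁻ < NCO⁻ < CF₃COO⁻ < bromide (Br⁻)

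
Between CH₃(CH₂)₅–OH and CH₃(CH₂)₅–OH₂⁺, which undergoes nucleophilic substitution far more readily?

From CH₃(CH₂)₅–OH the departing group would be OH⁻ (pKₐ(H₂O) ≈ 15.7). Strong base; essentially never leaves without prior activation.
From CH₃(CH₂)₅–OH₂⁺ the leaving group is H₂O (pKₐ(H₃O⁺) ≈ -1.7). Neutral; leaves from a protonated alcohol (R–OH₂⁺).
(In practice CH₃(CH₂)₅–OH₂⁺ is made from CH₃(CH₂)₅–OH by protonation with strong acid, converting the leaving group from hydroxide to neutral water.)

CH₃(CH₂)₅–OH₂⁺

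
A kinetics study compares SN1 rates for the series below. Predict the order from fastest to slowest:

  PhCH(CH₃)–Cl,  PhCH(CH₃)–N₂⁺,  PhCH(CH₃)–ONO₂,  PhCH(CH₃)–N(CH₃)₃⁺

The skeletons are identical, so relative rate is governed entirely by leaving-group ability.
Leaving-group ability tracks the stability of the departed species; conjugate-acid pKₐ is the usual yardstick (lower pKₐ → better LG).
PhCH(CH₃)–N₂⁺ loses N₂: no meaningful conjugate acid; N₂ departs as an exceptionally stable neutral molecule
PhCH(CH₃)–Cl loses Cl⁻: pKₐ(HCl) ≈ -7
PhCH(CH₃)–ONO₂ loses NO₃⁻: pKₐ(HNO₃) ≈ -1.3
PhCH(CH₃)–N(CH₃)₃⁺ loses NR'₃: pKₐ(R'₃NH⁺) ≈ 10.7

PhCH(CH₃)–N₂⁺ > PhCH(CH₃)–Cl > PhCH(CH₃)–ONO₂ > PhCH(CH₃)–N(CH₃)₃⁺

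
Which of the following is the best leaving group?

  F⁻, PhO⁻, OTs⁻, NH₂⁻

OTs⁻

OTs⁻: pKₐ(p-CH₃C₆H₄SO₃H (TsOH)) ≈ -2.8
F⁻: pKₐ(HF) ≈ 3.2
PhO⁻: pKₐ(C₆H₅OH (phenol)) ≈ 10
NH₂⁻: pKₐ(NH₃) ≈ 38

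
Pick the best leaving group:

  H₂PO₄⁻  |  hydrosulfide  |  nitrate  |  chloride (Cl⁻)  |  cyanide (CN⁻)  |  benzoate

chloride (Cl⁻)

The more stable X⁻ (or X) is on its own — i.e. the weaker a base it is — the better a leaving group it makes.
chloride (Cl⁻): pKₐ(HCl) ≈ -7
nitrate: pKₐ(HNO₃) ≈ -1.3
H₂PO₄⁻: pKₐ(H₃PO₄) ≈ 2.1
benzoate: pKₐ(C₆H₅COOH) ≈ 4.2
hydrosulfide: pKₐ(H₂S) ≈ 7
cyanide (CN⁻): pKₐ(HCN) ≈ 9.2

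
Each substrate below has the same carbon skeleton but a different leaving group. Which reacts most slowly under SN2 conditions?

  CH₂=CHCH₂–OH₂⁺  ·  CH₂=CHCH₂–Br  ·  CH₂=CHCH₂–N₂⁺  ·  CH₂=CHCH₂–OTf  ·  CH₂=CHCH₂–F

CH₂=CHCH₂–F

Identical carbon frameworks mean the comparison reduces to leaving-group quality.
A good leaving group is a weak base: the lower the pKₐ of its conjugate acid, the more readily it departs.
CH₂=CHCH₂–N₂⁺ loses N₂: no meaningful conjugate acid; N₂ departs as an exceptionally stable neutral molecule
CH₂=CHCH₂–OTf loses OTf⁻: pKₐ(CF₃SO₃H (triflic acid)) ≈ -14
CH₂=CHCH₂–Br loses Br⁻: pKₐ(HBr) ≈ -9
CH₂=CHCH₂–OH₂⁺ loses H₂O: pKₐ(H₃O⁺) ≈ -1.7
CH₂=CHCH₂–F loses F⁻: pKₐ(HF) ≈ 3.2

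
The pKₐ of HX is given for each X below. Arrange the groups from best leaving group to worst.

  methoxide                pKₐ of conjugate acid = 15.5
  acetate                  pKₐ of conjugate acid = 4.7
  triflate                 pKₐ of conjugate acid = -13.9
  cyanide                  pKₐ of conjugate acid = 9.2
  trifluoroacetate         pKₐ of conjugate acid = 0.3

Lower conjugate-acid pKₐ ⇒ weaker base ⇒ better leaving group.
Sorting by the given values: triflate (-13.9), trifluoroacetate (0.3), acetate (4.7), cyanide (9.2), methoxide (15.5).

triflate > trifluoroacetate > acetate > cyanide > methoxide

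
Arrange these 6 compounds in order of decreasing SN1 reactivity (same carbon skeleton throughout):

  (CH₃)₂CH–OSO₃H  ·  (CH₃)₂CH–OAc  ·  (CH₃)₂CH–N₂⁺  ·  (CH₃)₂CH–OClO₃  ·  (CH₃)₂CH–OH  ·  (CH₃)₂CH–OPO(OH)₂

The skeletons are identical, so relative rate is governed entirely by leaving-group ability.
Rank by basicity of the departing species: weakest base leaves most easily.
(CH₃)₂CH–N₂⁺ loses N₂: no meaningful conjugate acid; N₂ departs as an exceptionally stable neutral molecule
(CH₃)₂CH–OClO₃ loses ClO₄⁻: pKₐ(HClO₄) ≈ -10
(CH₃)₂CH–OSO₃H loses HSO₄⁻: pKₐ(H₂SO₄) ≈ -3
(CH₃)₂CH–OPO(OH)₂ loses H₂PO₄⁻: pKₐ(H₃PO₄) ≈ 2.1
(CH₃)₂CH–OAc loses AcO⁻: pKₐ(CH₃COOH) ≈ 4.8
(CH₃)₂CH–OH loses OH⁻: pKₐ(H₂O) ≈ 15.7

(CH₃)₂CH–N₂⁺ > (CH₃)₂CH–OClO₃ > (CH₃)₂CH–OSO₃H > (CH₃)₂CH–OPO(OH)₂ > (CH₃)₂CH–OAc > (CH₃)₂CH–OH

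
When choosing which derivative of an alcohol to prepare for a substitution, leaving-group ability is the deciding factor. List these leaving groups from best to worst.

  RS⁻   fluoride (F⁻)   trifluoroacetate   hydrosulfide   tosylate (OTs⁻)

tosylate (OTs⁻): pKₐ(p-CH₃C₆H₄SO₃H (TsOH)) ≈ -2.8 — resonance-delocalised arenesulfonate
trifluoroacetate: pKₐ(CF₃COOH) ≈ 0.2 — strongly electron-withdrawing CF₃ stabilises the carboxylate
fluoride (F⁻): pKₐ(HF) ≈ 3.2 — small and strongly basic; the poor halide leaving group
hydrosulfide: pKₐ(H₂S) ≈ 7
RS⁻: pKₐ(RSH (a thiol)) ≈ 10.5 — moderately basic; rarely leaves without activation

tosylate (OTs⁻) > trifluoroacetate > fluoride (F⁻) > hydrosulfide > RS⁻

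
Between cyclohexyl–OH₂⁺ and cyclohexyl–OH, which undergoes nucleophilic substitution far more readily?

From cyclohexyl–OH the departing group would be OH⁻ (pKₐ(H₂O) ≈ 15.7). Strong base; essentially never leaves without prior activation.
From cyclohexyl–OH₂⁺ the leaving group is H₂O (pKₐ(H₃O⁺) ≈ -1.7). Neutral; leaves from a protonated alcohol (R–OH₂⁺).
(In practice cyclohexyl–OH₂⁺ is made from cyclohexyl–OH by protonation with strong acid, converting the leaving group from hydroxide to neutral water.)

cyclohexyl–OH₂⁺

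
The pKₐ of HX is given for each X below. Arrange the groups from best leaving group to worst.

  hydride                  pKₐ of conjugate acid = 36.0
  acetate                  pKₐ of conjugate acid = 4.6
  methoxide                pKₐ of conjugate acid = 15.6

acetate > methoxide > hydride

Lower conjugate-acid pKₐ ⇒ weaker base ⇒ better leaving group.
Sorting by the given values: acetate (4.6), methoxide (15.6), hydride (36.0).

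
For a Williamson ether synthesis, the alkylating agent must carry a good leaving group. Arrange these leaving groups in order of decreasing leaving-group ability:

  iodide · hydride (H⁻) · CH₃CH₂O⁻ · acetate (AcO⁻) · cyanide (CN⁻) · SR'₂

iodide > SR'₂ > acetate (AcO⁻) > cyanide (CN⁻) > CH₃CH₂O⁻ > hydride (H⁻)

Rank by basicity of the departing species: weakest base leaves most easily.
iodide: pKₐ(HI) ≈ -10
SR'₂: pKₐ(R'₂SH⁺) ≈ -7
acetate (AcO⁻): pKₐ(CH₃COOH) ≈ 4.8 — resonance-stabilised but still a weak base
cyanide (CN⁻): pKₐ(HCN) ≈ 9.2 — sp carbon stabilises the charge somewhat, but still a poor LG
CH₃CH₂O⁻: pKₐ(CH₃CH₂OH) ≈ 16 — strong base; alkoxides do not leave unassisted
hydride (H⁻): pKₐ(H₂) ≈ 36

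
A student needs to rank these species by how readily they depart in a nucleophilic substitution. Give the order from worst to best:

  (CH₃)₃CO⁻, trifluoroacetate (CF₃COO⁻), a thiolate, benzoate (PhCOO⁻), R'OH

R'OH: pKₐ(R'OH₂⁺) ≈ -2.4 — neutral; leaves from a protonated ether (an oxonium ion, R–O(H)R'⁺)
trifluoroacetate (CF₃COO⁻): pKₐ(CF₃COOH) ≈ 0.2
benzoate (PhCOO⁻): pKₐ(C₆H₅COOH) ≈ 4.2 — aryl carboxylate
a thiolate: pKₐ(RSH (a thiol)) ≈ 10.5 — moderately basic; rarely leaves without activation
(CH₃)₃CO⁻: pKₐ(t-BuOH) ≈ 18 — bulky, strongly basic alkoxide
Listed from poorest to best leaving group as asked.

(CH₃)₃CO⁻ < a thiolate < benzoate (PhCOO⁻) < trifluoroacetate (CF₃COO⁻) < R'OH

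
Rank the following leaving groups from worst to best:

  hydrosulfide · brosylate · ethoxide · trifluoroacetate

ethoxide < hydrosulfide < trifluoroacetate < brosylate

Leaving-group ability tracks the stability of the departed species; conjugate-acid pKₐ is the usual yardstick (lower pKₐ → better LG).
brosylate: pKₐ(p-BrC₆H₄SO₃H) ≈ -2.8 — arenesulfonate with a p-bromo substituent
trifluoroacetate: pKₐ(CF₃COOH) ≈ 0.2 — strongly electron-withdrawing CF₃ stabilises the carboxylate
hydrosulfide: pKₐ(H₂S) ≈ 7
ethoxide: pKₐ(CH₃CH₂OH) ≈ 16 — strong base; alkoxides do not leave unassisted
Listed from poorest to best leaving group as asked.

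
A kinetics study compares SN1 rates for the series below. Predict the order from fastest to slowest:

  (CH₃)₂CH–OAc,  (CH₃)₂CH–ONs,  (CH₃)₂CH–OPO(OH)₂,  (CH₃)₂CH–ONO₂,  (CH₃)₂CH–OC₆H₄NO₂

(CH₃)₂CH–ONs > (CH₃)₂CH–ONO₂ > (CH₃)₂CH–OPO(OH)₂ > (CH₃)₂CH–OAc > (CH₃)₂CH–OC₆H₄NO₂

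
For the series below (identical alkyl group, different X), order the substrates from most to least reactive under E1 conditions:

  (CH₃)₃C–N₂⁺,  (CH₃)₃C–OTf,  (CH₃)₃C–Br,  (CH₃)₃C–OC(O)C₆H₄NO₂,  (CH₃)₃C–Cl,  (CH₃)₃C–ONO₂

Same R in every case — rank the leaving groups.
The more stable X⁻ (or X) is on its own — i.e. the weaker a base it is — the better a leaving group it makes.
(CH₃)₃C–N₂⁺ loses N₂: no meaningful conjugate acid; N₂ departs as an exceptionally stable neutral molecule
(CH₃)₃C–OTf loses OTf⁻: pKₐ(CF₃SO₃H (triflic acid)) ≈ -14
(CH₃)₃C–Br loses Br⁻: pKₐ(HBr) ≈ -9
(CH₃)₃C–Cl loses Cl⁻: pKₐ(HCl) ≈ -7
(CH₃)₃C–ONO₂ loses NO₃⁻: pKₐ(HNO₃) ≈ -1.3
(CH₃)₃C–OC(O)C₆H₄NO₂ loses p-O₂N–C₆H₄–COO⁻: pKₐ(p-nitrobenzoic acid) ≈ 3.4

(CH₃)₃C–N₂⁺ > (CH₃)₃C–OTf > (CH₃)₃C–Br > (CH₃)₃C–Cl > (CH₃)₃C–ONO₂ > (CH₃)₃C–OC(O)C₆H₄NO₂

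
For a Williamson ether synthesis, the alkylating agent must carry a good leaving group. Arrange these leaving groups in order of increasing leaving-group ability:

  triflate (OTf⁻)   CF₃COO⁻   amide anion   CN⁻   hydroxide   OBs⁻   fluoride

triflate (OTf⁻): pKₐ(CF₃SO₃H (triflic acid)) ≈ -14
OBs⁻: pKₐ(p-BrC₆H₄SO₃H) ≈ -2.8
CF₃COO⁻: pKₐ(CF₃COOH) ≈ 0.2 — strongly electron-withdrawing CF₃ stabilises the carboxylate
fluoride: pKₐ(HF) ≈ 3.2
CN⁻: pKₐ(HCN) ≈ 9.2
hydroxide: pKₐ(H₂O) ≈ 15.7 — strong base; essentially never leaves without prior activation
amide anion: pKₐ(NH₃) ≈ 38
Reversing gives the worst-to-best order requested.

amide anion < hydroxide < CN⁻ < fluoride < CF₃COO⁻ < OBs⁻ < triflate (OTf⁻)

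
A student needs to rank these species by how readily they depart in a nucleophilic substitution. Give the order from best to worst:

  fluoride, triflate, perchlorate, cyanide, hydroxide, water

triflate > perchlorate > water > fluoride > cyanide > hydroxide

triflate: pKₐ(CF₃SO₃H (triflic acid)) ≈ -14
perchlorate: pKₐ(HClO₄) ≈ -10
water: pKₐ(H₃O⁺) ≈ -1.7
fluoride: pKₐ(HF) ≈ 3.2
cyanide: pKₐ(HCN) ≈ 9.2
hydroxide: pKₐ(H₂O) ≈ 15.7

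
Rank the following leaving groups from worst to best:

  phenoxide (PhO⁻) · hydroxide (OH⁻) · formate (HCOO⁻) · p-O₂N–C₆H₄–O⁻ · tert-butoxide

tert-butoxide < hydroxide (OH⁻) < phenoxide (PhO⁻) < p-O₂N–C₆H₄–O⁻ < formate (HCOO⁻)

Leaving-group ability tracks the stability of the departed species; conjugate-acid pKₐ is the usual yardstick (lower pKₐ → better LG).
formate (HCOO⁻): pKₐ(HCOOH) ≈ 3.8
p-O₂N–C₆H₄–O⁻: pKₐ(p-nitrophenol) ≈ 7.2
phenoxide (PhO⁻): pKₐ(C₆H₅OH (phenol)) ≈ 10
hydroxide (OH⁻): pKₐ(H₂O) ≈ 15.7
tert-butoxide: pKₐ(t-BuOH) ≈ 18
Listed from poorest to best leaving group as asked.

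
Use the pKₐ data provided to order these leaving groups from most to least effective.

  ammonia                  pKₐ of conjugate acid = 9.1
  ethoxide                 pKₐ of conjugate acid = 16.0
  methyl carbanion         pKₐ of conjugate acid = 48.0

ammonia > ethoxide > methyl carbanion

Lower conjugate-acid pKₐ ⇒ weaker base ⇒ better leaving group.
Sorting by the given values: ammonia (9.1), ethoxide (16.0), methyl carbanion (48.0).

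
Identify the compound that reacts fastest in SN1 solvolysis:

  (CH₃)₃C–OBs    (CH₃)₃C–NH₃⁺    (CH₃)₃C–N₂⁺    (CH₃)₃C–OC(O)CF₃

(CH₃)₃C–N₂⁺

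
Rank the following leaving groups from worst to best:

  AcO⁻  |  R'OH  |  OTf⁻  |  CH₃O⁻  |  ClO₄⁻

CH₃O⁻ < AcO⁻ < R'OH < ClO₄⁻ < OTf⁻

OTf⁻: pKₐ(CF₃SO₃H (triflic acid)) ≈ -14 — charge spread over three oxygens and a CF₃ group; the premier leaving group in synthesis
ClO₄⁻: pKₐ(HClO₄) ≈ -10
R'OH: pKₐ(R'OH₂⁺) ≈ -2.4
AcO⁻: pKₐ(CH₃COOH) ≈ 4.8 — resonance-stabilised but still a weak base
CH₃O⁻: pKₐ(CH₃OH) ≈ 15.5
The question asks for worst first, so the sequence is read in increasing leaving-group ability.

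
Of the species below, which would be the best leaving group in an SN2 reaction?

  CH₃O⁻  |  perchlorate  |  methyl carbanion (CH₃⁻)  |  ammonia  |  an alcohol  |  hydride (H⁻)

Rank by basicity of the departing species: weakest base leaves most easily.
perchlorate: pKₐ(HClO₄) ≈ -10
an alcohol: pKₐ(R'OH₂⁺) ≈ -2.4
ammonia: pKₐ(NH₄⁺) ≈ 9.2
CH₃O⁻: pKₐ(CH₃OH) ≈ 15.5
hydride (H⁻): pKₐ(H₂) ≈ 36
methyl carbanion (CH₃⁻): pKₐ(CH₄) ≈ 48

perchlorate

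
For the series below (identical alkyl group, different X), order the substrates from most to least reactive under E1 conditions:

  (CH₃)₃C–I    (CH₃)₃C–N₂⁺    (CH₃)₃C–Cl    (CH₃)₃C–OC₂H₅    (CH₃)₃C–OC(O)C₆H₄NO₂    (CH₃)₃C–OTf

The skeletons are identical, so relative rate is governed entirely by leaving-group ability.
Leaving-group ability tracks the stability of the departed species; conjugate-acid pKₐ is the usual yardstick (lower pKₐ → better LG).
(CH₃)₃C–N₂⁺ loses N₂: no meaningful conjugate acid; N₂ departs as an exceptionally stable neutral molecule
(CH₃)₃C–OTf loses OTf⁻: pKₐ(CF₃SO₃H (triflic acid)) ≈ -14
(CH₃)₃C–I loses I⁻: pKₐ(HI) ≈ -10
(CH₃)₃C–Cl loses Cl⁻: pKₐ(HCl) ≈ -7
(CH₃)₃C–OC(O)C₆H₄NO₂ loses p-O₂N–C₆H₄–COO⁻: pKₐ(p-nitrobenzoic acid) ≈ 3.4
(CH₃)₃C–OC₂H₅ loses CH₃CH₂O⁻: pKₐ(CH₃CH₂OH) ≈ 16

(CH₃)₃C–N₂⁺ > (CH₃)₃C–OTf > (CH₃)₃C–I > (CH₃)₃C–Cl > (CH₃)₃C–OC(O)C₆H₄NO₂ > (CH₃)₃C–OC₂H₅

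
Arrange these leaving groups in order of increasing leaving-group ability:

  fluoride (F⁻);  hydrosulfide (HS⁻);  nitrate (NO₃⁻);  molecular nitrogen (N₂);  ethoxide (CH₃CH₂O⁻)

The more stable X⁻ (or X) is on its own — i.e. the weaker a base it is — the better a leaving group it makes.
molecular nitrogen (N₂): no meaningful conjugate acid; N₂ departs as an exceptionally stable neutral molecule
nitrate (NO₃⁻): pKₐ(HNO₃) ≈ -1.3 — resonance-delocalised over three oxygens
fluoride (F⁻): pKₐ(HF) ≈ 3.2 — small and strongly basic; the poor halide leaving group
hydrosulfide (HS⁻): pKₐ(H₂S) ≈ 7 — larger and more polarisable than the oxygen analogue
ethoxide (CH₃CH₂O⁻): pKₐ(CH₃CH₂OH) ≈ 16 — strong base; alkoxides do not leave unassisted
Listed from poorest to best leaving group as asked.

ethoxide (CH₃CH₂O⁻) < hydrosulfide (HS⁻) < fluoride (F⁻) < nitrate (NO₃⁻) < molecular nitrogen (N₂)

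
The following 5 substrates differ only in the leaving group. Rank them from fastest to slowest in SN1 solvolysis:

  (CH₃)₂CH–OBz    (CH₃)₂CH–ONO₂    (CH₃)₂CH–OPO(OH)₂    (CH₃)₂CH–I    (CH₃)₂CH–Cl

The skeletons are identical, so relative rate is governed entirely by leaving-group ability.
Rank by basicity of the departing species: weakest base leaves most easily.
(CH₃)₂CH–I loses I⁻: pKₐ(HI) ≈ -10
(CH₃)₂CH–Cl loses Cl⁻: pKₐ(HCl) ≈ -7
(CH₃)₂CH–ONO₂ loses NO₃⁻: pKₐ(HNO₃) ≈ -1.3
(CH₃)₂CH–OPO(OH)₂ loses H₂PO₄⁻: pKₐ(H₃PO₄) ≈ 2.1
(CH₃)₂CH–OBz loses PhCOO⁻: pKₐ(C₆H₅COOH) ≈ 4.2

(CH₃)₂CH–I > (CH₃)₂CH–Cl > (CH₃)₂CH–ONO₂ > (CH₃)₂CH–OPO(OH)₂ > (CH₃)₂CH–OBz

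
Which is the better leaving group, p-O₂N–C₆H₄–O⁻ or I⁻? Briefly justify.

I⁻

I⁻ is the better leaving group.
pKₐ(HI) ≈ -10 versus pKₐ(p-nitrophenol) ≈ 7.2: I⁻ is the much weaker base.
Large, highly polarisable; very weak base.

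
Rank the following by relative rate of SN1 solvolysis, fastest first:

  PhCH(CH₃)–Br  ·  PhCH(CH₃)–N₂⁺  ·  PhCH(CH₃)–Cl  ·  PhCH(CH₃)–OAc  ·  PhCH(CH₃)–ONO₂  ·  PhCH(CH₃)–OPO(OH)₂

The skeletons are identical, so relative rate is governed entirely by leaving-group ability.
A good leaving group is a weak base: the lower the pKₐ of its conjugate acid, the more readily it departs.
PhCH(CH₃)–N₂⁺ loses N₂: no meaningful conjugate acid; N₂ departs as an exceptionally stable neutral molecule
PhCH(CH₃)–Br loses Br⁻: pKₐ(HBr) ≈ -9
PhCH(CH₃)–Cl loses Cl⁻: pKₐ(HCl) ≈ -7
PhCH(CH₃)–ONO₂ loses NO₃⁻: pKₐ(HNO₃) ≈ -1.3
PhCH(CH₃)–OPO(OH)₂ loses H₂PO₄⁻: pKₐ(H₃PO₄) ≈ 2.1
PhCH(CH₃)–OAc loses AcO⁻: pKₐ(CH₃COOH) ≈ 4.8

PhCH(CH₃)–N₂⁺ > PhCH(CH₃)–Br > PhCH(CH₃)–Cl > PhCH(CH₃)–ONO₂ > PhCH(CH₃)–OPO(OH)₂ > PhCH(CH₃)–OAc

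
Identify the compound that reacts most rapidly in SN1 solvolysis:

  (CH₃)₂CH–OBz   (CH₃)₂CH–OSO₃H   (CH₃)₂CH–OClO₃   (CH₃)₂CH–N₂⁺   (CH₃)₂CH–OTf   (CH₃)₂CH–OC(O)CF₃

(CH₃)₂CH–N₂⁺

The skeletons are identical, so relative rate is governed entirely by leaving-group ability.
Rank by basicity of the departing species: weakest base leaves most easily.
(CH₃)₂CH–N₂⁺ loses N₂: no meaningful conjugate acid; N₂ departs as an exceptionally stable neutral molecule
(CH₃)₂CH–OTf loses OTf⁻: pKₐ(CF₃SO₃H (triflic acid)) ≈ -14
(CH₃)₂CH–OClO₃ loses ClO₄⁻: pKₐ(HClO₄) ≈ -10
(CH₃)₂CH–OSO₃H loses HSO₄⁻: pKₐ(H₂SO₄) ≈ -3
(CH₃)₂CH–OC(O)CF₃ loses CF₃COO⁻: pKₐ(CF₃COOH) ≈ 0.2
(CH₃)₂CH–OBz loses PhCOO⁻: pKₐ(C₆H₅COOH) ≈ 4.2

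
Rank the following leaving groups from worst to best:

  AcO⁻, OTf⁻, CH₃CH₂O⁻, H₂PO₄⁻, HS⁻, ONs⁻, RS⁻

CH₃CH₂O⁻ < RS⁻ < HS⁻ < AcO⁻ < H₂PO₄⁻ < ONs⁻ < OTf⁻

OTf⁻: pKₐ(CF₃SO₃H (triflic acid)) ≈ -14
ONs⁻: pKₐ(p-O₂NC₆H₄SO₃H) ≈ -3.5
H₂PO₄⁻: pKₐ(H₃PO₄) ≈ 2.1
AcO⁻: pKₐ(CH₃COOH) ≈ 4.8
HS⁻: pKₐ(H₂S) ≈ 7
RS⁻: pKₐ(RSH (a thiol)) ≈ 10.5
CH₃CH₂O⁻: pKₐ(CH₃CH₂OH) ≈ 16
Listed from poorest to best leaving group as asked.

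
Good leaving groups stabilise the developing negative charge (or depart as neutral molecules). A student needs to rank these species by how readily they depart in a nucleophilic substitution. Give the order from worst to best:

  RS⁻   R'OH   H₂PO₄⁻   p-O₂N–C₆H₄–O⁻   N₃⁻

Rank by basicity of the departing species: weakest base leaves most easily.
R'OH: pKₐ(R'OH₂⁺) ≈ -2.4
H₂PO₄⁻: pKₐ(H₃PO₄) ≈ 2.1
N₃⁻: pKₐ(HN₃) ≈ 4.7
p-O₂N–C₆H₄–O⁻: pKₐ(p-nitrophenol) ≈ 7.2
RS⁻: pKₐ(RSH (a thiol)) ≈ 10.5
Listed from poorest to best leaving group as asked.

RS⁻ < p-O₂N–C₆H₄–O⁻ < N₃⁻ < H₂PO₄⁻ < R'OH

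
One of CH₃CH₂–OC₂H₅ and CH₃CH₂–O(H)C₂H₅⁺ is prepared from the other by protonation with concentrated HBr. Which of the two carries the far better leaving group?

From CH₃CH₂–OC₂H₅ the departing group would be CH₃CH₂O⁻ (pKₐ(CH₃CH₂OH) ≈ 16). Strong base; alkoxides do not leave unassisted.
From CH₃CH₂–O(H)C₂H₅⁺ the leaving group is R'OH (pKₐ(R'OH₂⁺) ≈ -2.4). Neutral; leaves from a protonated ether (an oxonium ion, R–O(H)R'⁺).
Protonation with concentrated HBr works by allowing neutral ethanol, rather than ethoxide, to depart, making CH₃CH₂–O(H)C₂H₅⁺ enormously more reactive.

CH₃CH₂–O(H)C₂H₅⁺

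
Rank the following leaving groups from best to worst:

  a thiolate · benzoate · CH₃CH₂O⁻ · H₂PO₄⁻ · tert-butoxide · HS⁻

H₂PO₄⁻ > benzoate > HS⁻ > a thiolate > CH₃CH₂O⁻ > tert-butoxide

The more stable X⁻ (or X) is on its own — i.e. the weaker a base it is — the better a leaving group it makes.
H₂PO₄⁻: pKₐ(H₃PO₄) ≈ 2.1
benzoate: pKₐ(C₆H₅COOH) ≈ 4.2
HS⁻: pKₐ(H₂S) ≈ 7
a thiolate: pKₐ(RSH (a thiol)) ≈ 10.5
CH₃CH₂O⁻: pKₐ(CH₃CH₂OH) ≈ 16
tert-butoxide: pKₐ(t-BuOH) ≈ 18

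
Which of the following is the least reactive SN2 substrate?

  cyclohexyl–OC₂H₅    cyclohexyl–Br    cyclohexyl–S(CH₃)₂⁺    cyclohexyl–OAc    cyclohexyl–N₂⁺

Same R in every case — rank the leaving groups.
Rank by basicity of the departing species: weakest base leaves most easily.
cyclohexyl–N₂⁺ loses N₂: no meaningful conjugate acid; N₂ departs as an exceptionally stable neutral molecule
cyclohexyl–Br loses Br⁻: pKₐ(HBr) ≈ -9
cyclohexyl–S(CH₃)₂⁺ loses SR'₂: pKₐ(R'₂SH⁺) ≈ -7
cyclohexyl–OAc loses AcO⁻: pKₐ(CH₃COOH) ≈ 4.8
cyclohexyl–OC₂H₅ loses CH₃CH₂O⁻: pKₐ(CH₃CH₂OH) ≈ 16

cyclohexyl–OC₂H₅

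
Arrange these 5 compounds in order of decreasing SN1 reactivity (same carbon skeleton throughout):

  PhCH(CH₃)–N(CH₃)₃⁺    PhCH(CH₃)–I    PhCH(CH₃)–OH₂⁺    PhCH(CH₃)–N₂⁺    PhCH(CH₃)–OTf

PhCH(CH₃)–N₂⁺ > PhCH(CH₃)–OTf > PhCH(CH₃)–I > PhCH(CH₃)–OH₂⁺ > PhCH(CH₃)–N(CH₃)₃⁺

The skeletons are identical, so relative rate is governed entirely by leaving-group ability.
Rank by basicity of the departing species: weakest base leaves most easily.
PhCH(CH₃)–N₂⁺ loses N₂: no meaningful conjugate acid; N₂ departs as an exceptionally stable neutral molecule
PhCH(CH₃)–OTf loses OTf⁻: pKₐ(CF₃SO₃H (triflic acid)) ≈ -14
PhCH(CH₃)–I loses I⁻: pKₐ(HI) ≈ -10
PhCH(CH₃)–OH₂⁺ loses H₂O: pKₐ(H₃O⁺) ≈ -1.7
PhCH(CH₃)–N(CH₃)₃⁺ loses NR'₃: pKₐ(R'₃NH⁺) ≈ 10.7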